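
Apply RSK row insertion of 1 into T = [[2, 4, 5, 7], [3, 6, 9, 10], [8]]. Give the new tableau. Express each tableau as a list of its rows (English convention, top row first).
[[1, 4, 5, 7], [2, 6, 9, 10], [3], [8]]

In row 1, 1 replaces 2 (the leftmost entry greater than 1); 2 is bumped to row 2. In row 2, 2 replaces 3 (the leftmost entry greater than 2); 3 is bumped to row 3. In row 3, 3 replaces 8 (the leftmost entry greater than 3); 8 is bumped to row 4. 8 starts a new row 4. The new tableau is [[1, 4, 5, 7], [2, 6, 9, 10], [3], [8]].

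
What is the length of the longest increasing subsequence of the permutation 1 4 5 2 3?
3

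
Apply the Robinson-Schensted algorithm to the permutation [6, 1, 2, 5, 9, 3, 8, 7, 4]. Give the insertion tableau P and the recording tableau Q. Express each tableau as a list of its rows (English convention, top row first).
P = [[1, 2, 3, 4], [5, 7], [6, 8], [9]], Q = [[1, 3, 4, 5], [2, 7], [6, 8], [9]]

Insert each entry of the permutation into P by Schensted row insertion, recording in Q the position of each new cell.

Insert 6: appended to row 1. P = [[6]], Q = [[1]].
Insert 1: 1 bumps 6 from row 1; 6 starts row 2. P = [[1], [6]], Q = [[1], [2]].
Insert 2: appended to row 1. P = [[1, 2], [6]], Q = [[1, 3], [2]].
Insert 5: appended to row 1. P = [[1, 2, 5], [6]], Q = [[1, 3, 4], [2]].
Insert 9: appended to row 1. P = [[1, 2, 5, 9], [6]], Q = [[1, 3, 4, 5], [2]].
Insert 3: 3 bumps 5 from row 1; 5 bumps 6 from row 2; 6 starts row 3. P = [[1, 2, 3, 9], [5], [6]], Q = [[1, 3, 4, 5], [2], [6]].
Insert 8: 8 bumps 9 from row 1; 9 appends to row 2. P = [[1, 2, 3, 8], [5, 9], [6]], Q = [[1, 3, 4, 5], [2, 7], [6]].
Insert 7: 7 bumps 8 from row 1; 8 bumps 9 from row 2; 9 appends to row 3. P = [[1, 2, 3, 7], [5, 8], [6, 9]], Q = [[1, 3, 4, 5], [2, 7], [6, 8]].
Insert 4: 4 bumps 7 from row 1; 7 bumps 8 from row 2; 8 bumps 9 from row 3; 9 starts row 4. P = [[1, 2, 3, 4], [5, 7], [6, 8], [9]], Q = [[1, 3, 4, 5], [2, 7], [6, 8], [9]].

So P = [[1, 2, 3, 4], [5, 7], [6, 8], [9]], Q = [[1, 3, 4, 5], [2, 7], [6, 8], [9]].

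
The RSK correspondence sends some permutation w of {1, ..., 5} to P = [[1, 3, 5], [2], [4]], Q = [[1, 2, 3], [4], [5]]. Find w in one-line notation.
Reverse the RSK construction: for i from n down to 1, find the cell of Q containing i, remove the entry at that cell from P, and reverse-bump it up through P; the value ejected from row 1 is w(i).

Step i=5: Q has 5 at row 3, column 1; remove 4 from row 3 of P and reverse-bump: 4 enters row 2 and ejects 2; 2 enters row 1 and ejects 1. So w(5) = 1. P is now [[2, 3, 5], [4]].
Step i=4: Q has 4 at row 2, column 1; remove 4 from row 2 of P and reverse-bump: 4 enters row 1 and ejects 3. So w(4) = 3. P is now [[2, 4, 5]].
Step i=3: Q has 3 at row 1, column 3; remove that cell from P, ejecting 5. So w(3) = 5. P is now [[2, 4]].
Step i=2: Q has 2 at row 1, column 2; remove that cell from P, ejecting 4. So w(2) = 4. P is now [[2]].
Step i=1: Q has 1 at row 1, column 1; remove that cell from P, ejecting 2. So w(1) = 2. P is now [].

So w = 2 4 5 3 1.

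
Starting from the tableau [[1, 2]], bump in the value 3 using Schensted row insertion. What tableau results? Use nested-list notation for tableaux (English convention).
3 is larger than every entry of row 1, so it is appended to row 1. The new tableau is [[1, 2, 3]].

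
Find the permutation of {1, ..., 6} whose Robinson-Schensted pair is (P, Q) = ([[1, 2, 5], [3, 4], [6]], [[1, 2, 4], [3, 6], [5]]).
3 6 4 5 1 2

Reverse the RSK construction: for i from n down to 1, find the cell of Q containing i, remove the entry at that cell from P, and reverse-bump it up through P; the value ejected from row 1 is w(i).

Step i=6: Q has 6 at row 2, column 2; remove 4 from row 2 of P and reverse-bump: 4 enters row 1 and ejects 2. So w(6) = 2. P is now [[1, 4, 5], [3], [6]].
Step i=5: Q has 5 at row 3, column 1; remove 6 from row 3 of P and reverse-bump: 6 enters row 2 and ejects 3; 3 enters row 1 and ejects 1. So w(5) = 1. P is now [[3, 4, 5], [6]].
Step i=4: Q has 4 at row 1, column 3; remove that cell from P, ejecting 5. So w(4) = 5. P is now [[3, 4], [6]].
Step i=3: Q has 3 at row 2, column 1; remove 6 from row 2 of P and reverse-bump: 6 enters row 1 and ejects 4. So w(3) = 4. P is now [[3, 6]].
Step i=2: Q has 2 at row 1, column 2; remove that cell from P, ejecting 6. So w(2) = 6. P is now [[3]].
Step i=1: Q has 1 at row 1, column 1; remove that cell from P, ejecting 3. So w(1) = 3. P is now [].

So w = 3 6 4 5 1 2.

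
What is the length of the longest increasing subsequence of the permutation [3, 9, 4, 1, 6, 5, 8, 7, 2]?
4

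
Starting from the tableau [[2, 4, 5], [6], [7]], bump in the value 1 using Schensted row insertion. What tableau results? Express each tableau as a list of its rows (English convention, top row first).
In row 1, 1 replaces 2 (the leftmost entry greater than 1); 2 is bumped to row 2. In row 2, 2 replaces 6 (the leftmost entry greater than 2); 6 is bumped to row 3. In row 3, 6 replaces 7 (the leftmost entry greater than 6); 7 is bumped to row 4. 7 starts a new row 4. The new tableau is [[1, 4, 5], [2], [6], [7]].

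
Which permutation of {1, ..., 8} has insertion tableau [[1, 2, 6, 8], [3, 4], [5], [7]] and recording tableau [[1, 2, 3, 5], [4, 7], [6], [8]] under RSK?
3 5 7 6 8 1 4 2

Reverse the RSK construction: for i from n down to 1, find the cell of Q containing i, remove the entry at that cell from P, and reverse-bump it up through P; the value ejected from row 1 is w(i).

Step i=8: Q has 8 at row 4, column 1; remove 7 from row 4 of P and reverse-bump: 7 enters row 3 and ejects 5; 5 enters row 2 and ejects 4; 4 enters row 1 and ejects 2. So w(8) = 2. P is now [[1, 4, 6, 8], [3, 5], [7]].
Step i=7: Q has 7 at row 2, column 2; remove 5 from row 2 of P and reverse-bump: 5 enters row 1 and ejects 4. So w(7) = 4. P is now [[1, 5, 6, 8], [3], [7]].
Step i=6: Q has 6 at row 3, column 1; remove 7 from row 3 of P and reverse-bump: 7 enters row 2 and ejects 3; 3 enters row 1 and ejects 1. So w(6) = 1. P is now [[3, 5, 6, 8], [7]].
Step i=5: Q has 5 at row 1, column 4; remove that cell from P, ejecting 8. So w(5) = 8. P is now [[3, 5, 6], [7]].
Step i=4: Q has 4 at row 2, column 1; remove 7 from row 2 of P and reverse-bump: 7 enters row 1 and ejects 6. So w(4) = 6. P is now [[3, 5, 7]].
Step i=3: Q has 3 at row 1, column 3; remove that cell from P, ejecting 7. So w(3) = 7. P is now [[3, 5]].
Step i=2: Q has 2 at row 1, column 2; remove that cell from P, ejecting 5. So w(2) = 5. P is now [[3]].
Step i=1: Q has 1 at row 1, column 1; remove that cell from P, ejecting 3. So w(1) = 3. P is now [].

So w = 3 5 7 6 8 1 4 2.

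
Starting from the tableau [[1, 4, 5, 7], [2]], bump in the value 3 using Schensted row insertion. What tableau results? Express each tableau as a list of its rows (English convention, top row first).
[[1, 3, 5, 7], [2, 4]]

In row 1, 3 replaces 4 (the leftmost entry greater than 3); 4 is bumped to row 2. 4 is appended to row 2. The new tableau is [[1, 3, 5, 7], [2, 4]].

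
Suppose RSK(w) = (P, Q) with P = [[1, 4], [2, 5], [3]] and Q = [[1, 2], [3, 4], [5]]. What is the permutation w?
Reverse the RSK construction: for i from n down to 1, find the cell of Q containing i, remove the entry at that cell from P, and reverse-bump it up through P; the value ejected from row 1 is w(i).

Step i=5: Q has 5 at row 3, column 1; remove 3 from row 3 of P and reverse-bump: 3 enters row 2 and ejects 2; 2 enters row 1 and ejects 1. So w(5) = 1. P is now [[2, 4], [3, 5]].
Step i=4: Q has 4 at row 2, column 2; remove 5 from row 2 of P and reverse-bump: 5 enters row 1 and ejects 4. So w(4) = 4. P is now [[2, 5], [3]].
Step i=3: Q has 3 at row 2, column 1; remove 3 from row 2 of P and reverse-bump: 3 enters row 1 and ejects 2. So w(3) = 2. P is now [[3, 5]].
Step i=2: Q has 2 at row 1, column 2; remove that cell from P, ejecting 5. So w(2) = 5. P is now [[3]].
Step i=1: Q has 1 at row 1, column 1; remove that cell from P, ejecting 3. So w(1) = 3. P is now [].

So w = 3 5 2 4 1.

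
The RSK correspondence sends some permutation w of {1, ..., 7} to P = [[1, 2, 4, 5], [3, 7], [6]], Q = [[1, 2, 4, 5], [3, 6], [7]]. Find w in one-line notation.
1 6 3 4 7 5 2

Reverse the RSK construction: for i from n down to 1, find the cell of Q containing i, remove the entry at that cell from P, and reverse-bump it up through P; the value ejected from row 1 is w(i).

Step i=7: Q has 7 at row 3, column 1; remove 6 from row 3 of P and reverse-bump: 6 enters row 2 and ejects 3; 3 enters row 1 and ejects 2. So w(7) = 2. P is now [[1, 3, 4, 5], [6, 7]].
Step i=6: Q has 6 at row 2, column 2; remove 7 from row 2 of P and reverse-bump: 7 enters row 1 and ejects 5. So w(6) = 5. P is now [[1, 3, 4, 7], [6]].
Step i=5: Q has 5 at row 1, column 4; remove that cell from P, ejecting 7. So w(5) = 7. P is now [[1, 3, 4], [6]].
Step i=4: Q has 4 at row 1, column 3; remove that cell from P, ejecting 4. So w(4) = 4. P is now [[1, 3], [6]].
Step i=3: Q has 3 at row 2, column 1; remove 6 from row 2 of P and reverse-bump: 6 enters row 1 and ejects 3. So w(3) = 3. P is now [[1, 6]].
Step i=2: Q has 2 at row 1, column 2; remove that cell from P, ejecting 6. So w(2) = 6. P is now [[1]].
Step i=1: Q has 1 at row 1, column 1; remove that cell from P, ejecting 1. So w(1) = 1. P is now [].

So w = 1 6 3 4 7 5 2.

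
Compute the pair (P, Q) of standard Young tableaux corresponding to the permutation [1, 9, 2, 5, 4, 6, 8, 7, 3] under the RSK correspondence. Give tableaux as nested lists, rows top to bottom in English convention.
Insert each entry of the permutation into P by Schensted row insertion, recording in Q the position of each new cell.

After inserting 1: P = [[1]].
After inserting 9: P = [[1, 9]].
After inserting 2: P = [[1, 2], [9]].
After inserting 5: P = [[1, 2, 5], [9]].
After inserting 4: P = [[1, 2, 4], [5], [9]].
After inserting 6: P = [[1, 2, 4, 6], [5], [9]].
After inserting 8: P = [[1, 2, 4, 6, 8], [5], [9]].
After inserting 7: P = [[1, 2, 4, 6, 7], [5, 8], [9]].
After inserting 3: P = [[1, 2, 3, 6, 7], [4, 8], [5], [9]].

So P = [[1, 2, 3, 6, 7], [4, 8], [5], [9]], Q = [[1, 2, 4, 6, 7], [3, 8], [5], [9]].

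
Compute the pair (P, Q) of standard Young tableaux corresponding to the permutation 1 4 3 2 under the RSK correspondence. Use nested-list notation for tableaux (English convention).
P = [[1, 2], [3], [4]], Q = [[1, 2], [3], [4]]

Insert each entry of the permutation into P by Schensted row insertion, recording in Q the position of each new cell.

Insert 1: appended to row 1. P = [[1]].
Insert 4: appended to row 1. P = [[1, 4]].
Insert 3: 3 bumps 4 from row 1; 4 starts row 2. P = [[1, 3], [4]].
Insert 2: 2 bumps 3 from row 1; 3 bumps 4 from row 2; 4 starts row 3. P = [[1, 2], [3], [4]].

So P = [[1, 2], [3], [4]], Q = [[1, 2], [3], [4]].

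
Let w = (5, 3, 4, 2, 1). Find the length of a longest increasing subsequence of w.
2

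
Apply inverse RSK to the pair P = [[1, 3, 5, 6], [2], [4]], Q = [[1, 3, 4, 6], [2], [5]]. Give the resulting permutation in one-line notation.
Reverse the RSK construction: for i from n down to 1, find the cell of Q containing i, remove the entry at that cell from P, and reverse-bump it up through P; the value ejected from row 1 is w(i).

Step i=6: Q has 6 at row 1, column 4; remove that cell from P, ejecting 6. So w(6) = 6. P is now [[1, 3, 5], [2], [4]].
Step i=5: Q has 5 at row 3, column 1; remove 4 from row 3 of P and reverse-bump: 4 enters row 2 and ejects 2; 2 enters row 1 and ejects 1. So w(5) = 1. P is now [[2, 3, 5], [4]].
Step i=4: Q has 4 at row 1, column 3; remove that cell from P, ejecting 5. So w(4) = 5. P is now [[2, 3], [4]].
Step i=3: Q has 3 at row 1, column 2; remove that cell from P, ejecting 3. So w(3) = 3. P is now [[2], [4]].
Step i=2: Q has 2 at row 2, column 1; remove 4 from row 2 of P and reverse-bump: 4 enters row 1 and ejects 2. So w(2) = 2. P is now [[4]].
Step i=1: Q has 1 at row 1, column 1; remove that cell from P, ejecting 4. So w(1) = 4. P is now [].

So w = 4 2 3 5 1 6.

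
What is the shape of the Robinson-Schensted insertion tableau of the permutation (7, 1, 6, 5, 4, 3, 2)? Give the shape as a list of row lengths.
Row-insert each entry into an empty tableau.

After inserting 7: P = [[7]].
After inserting 1: P = [[1], [7]].
After inserting 6: P = [[1, 6], [7]].
After inserting 5: P = [[1, 5], [6], [7]].
After inserting 4: P = [[1, 4], [5], [6], [7]].
After inserting 3: P = [[1, 3], [4], [5], [6], [7]].
After inserting 2: P = [[1, 2], [3], [4], [5], [6], [7]].

The final insertion tableau P = [[1, 2], [3], [4], [5], [6], [7]] has shape [2, 1, 1, 1, 1, 1].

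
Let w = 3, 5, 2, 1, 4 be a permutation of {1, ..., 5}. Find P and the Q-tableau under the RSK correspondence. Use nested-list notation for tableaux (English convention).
Insert each entry of the permutation into P by Schensted row insertion, recording in Q the position of each new cell.

Insert 3: appended to row 1. P = [[3]].
Insert 5: appended to row 1. P = [[3, 5]].
Insert 2: 2 bumps 3 from row 1; 3 starts row 2. P = [[2, 5], [3]].
Insert 1: 1 bumps 2 from row 1; 2 bumps 3 from row 2; 3 starts row 3. P = [[1, 5], [2], [3]].
Insert 4: 4 bumps 5 from row 1; 5 appends to row 2. P = [[1, 4], [2, 5], [3]].

So P = [[1, 4], [2, 5], [3]], Q = [[1, 2], [3, 5], [4]].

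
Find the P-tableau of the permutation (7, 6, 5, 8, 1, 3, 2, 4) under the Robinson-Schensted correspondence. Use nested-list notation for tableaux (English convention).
Insert 7: appended to row 1. P = [[7]].
Insert 6: 6 bumps 7 from row 1; 7 starts row 2. P = [[6], [7]].
Insert 5: 5 bumps 6 from row 1; 6 bumps 7 from row 2; 7 starts row 3. P = [[5], [6], [7]].
Insert 8: appended to row 1. P = [[5, 8], [6], [7]].
Insert 1: 1 bumps 5 from row 1; 5 bumps 6 from row 2; 6 bumps 7 from row 3; 7 starts row 4. P = [[1, 8], [5], [6], [7]].
Insert 3: 3 bumps 8 from row 1; 8 appends to row 2. P = [[1, 3], [5, 8], [6], [7]].
Insert 2: 2 bumps 3 from row 1; 3 bumps 5 from row 2; 5 bumps 6 from row 3; 6 bumps 7 from row 4; 7 starts row 5. P = [[1, 2], [3, 8], [5], [6], [7]].
Insert 4: appended to row 1. P = [[1, 2, 4], [3, 8], [5], [6], [7]].

So P = [[1, 2, 4], [3, 8], [5], [6], [7]].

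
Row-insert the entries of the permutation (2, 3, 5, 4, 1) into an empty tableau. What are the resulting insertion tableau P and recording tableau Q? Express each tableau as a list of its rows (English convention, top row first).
P = [[1, 3, 4], [2], [5]], Q = [[1, 2, 3], [4], [5]]

Insert each entry of the permutation into P by Schensted row insertion, recording in Q the position of each new cell.

After inserting 2: P = [[2]].
After inserting 3: P = [[2, 3]].
After inserting 5: P = [[2, 3, 5]].
After inserting 4: P = [[2, 3, 4], [5]].
After inserting 1: P = [[1, 3, 4], [2], [5]].

So P = [[1, 3, 4], [2], [5]], Q = [[1, 2, 3], [4], [5]].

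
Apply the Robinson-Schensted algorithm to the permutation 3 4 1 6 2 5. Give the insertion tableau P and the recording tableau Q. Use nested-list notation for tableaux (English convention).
Insert each entry of the permutation into P by Schensted row insertion, recording in Q the position of each new cell.

Insert 3: appended to row 1. P = [[3]].
Insert 4: appended to row 1. P = [[3, 4]].
Insert 1: 1 bumps 3 from row 1; 3 starts row 2. P = [[1, 4], [3]].
Insert 6: appended to row 1. P = [[1, 4, 6], [3]].
Insert 2: 2 bumps 4 from row 1; 4 appends to row 2. P = [[1, 2, 6], [3, 4]].
Insert 5: 5 bumps 6 from row 1; 6 appends to row 2. P = [[1, 2, 5], [3, 4, 6]].

So P = [[1, 2, 5], [3, 4, 6]], Q = [[1, 2, 4], [3, 5, 6]].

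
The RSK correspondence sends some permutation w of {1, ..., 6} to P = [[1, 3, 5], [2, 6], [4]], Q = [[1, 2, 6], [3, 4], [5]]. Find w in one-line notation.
4 6 2 3 1 5

Reverse the RSK construction: for i from n down to 1, find the cell of Q containing i, remove the entry at that cell from P, and reverse-bump it up through P; the value ejected from row 1 is w(i).

Step i=6: Q has 6 at row 1, column 3; remove that cell from P, ejecting 5. So w(6) = 5. P is now [[1, 3], [2, 6], [4]].
Step i=5: Q has 5 at row 3, column 1; remove 4 from row 3 of P and reverse-bump: 4 enters row 2 and ejects 2; 2 enters row 1 and ejects 1. So w(5) = 1. P is now [[2, 3], [4, 6]].
Step i=4: Q has 4 at row 2, column 2; remove 6 from row 2 of P and reverse-bump: 6 enters row 1 and ejects 3. So w(4) = 3. P is now [[2, 6], [4]].
Step i=3: Q has 3 at row 2, column 1; remove 4 from row 2 of P and reverse-bump: 4 enters row 1 and ejects 2. So w(3) = 2. P is now [[4, 6]].
Step i=2: Q has 2 at row 1, column 2; remove that cell from P, ejecting 6. So w(2) = 6. P is now [[4]].
Step i=1: Q has 1 at row 1, column 1; remove that cell from P, ejecting 4. So w(1) = 4. P is now [].

So w = 4 6 2 3 1 5.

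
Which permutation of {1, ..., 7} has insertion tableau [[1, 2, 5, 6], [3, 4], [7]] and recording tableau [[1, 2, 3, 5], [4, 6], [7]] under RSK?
3 4 5 1 7 6 2

Reverse the RSK construction: for i from n down to 1, find the cell of Q containing i, remove the entry at that cell from P, and reverse-bump it up through P; the value ejected from row 1 is w(i).

Step i=7: Q has 7 at row 3, column 1; remove 7 from row 3 of P and reverse-bump: 7 enters row 2 and ejects 4; 4 enters row 1 and ejects 2. So w(7) = 2. P is now [[1, 4, 5, 6], [3, 7]].
Step i=6: Q has 6 at row 2, column 2; remove 7 from row 2 of P and reverse-bump: 7 enters row 1 and ejects 6. So w(6) = 6. P is now [[1, 4, 5, 7], [3]].
Step i=5: Q has 5 at row 1, column 4; remove that cell from P, ejecting 7. So w(5) = 7. P is now [[1, 4, 5], [3]].
Step i=4: Q has 4 at row 2, column 1; remove 3 from row 2 of P and reverse-bump: 3 enters row 1 and ejects 1. So w(4) = 1. P is now [[3, 4, 5]].
Step i=3: Q has 3 at row 1, column 3; remove that cell from P, ejecting 5. So w(3) = 5. P is now [[3, 4]].
Step i=2: Q has 2 at row 1, column 2; remove that cell from P, ejecting 4. So w(2) = 4. P is now [[3]].
Step i=1: Q has 1 at row 1, column 1; remove that cell from P, ejecting 3. So w(1) = 3. P is now [].

So w = 3 4 5 1 7 6 2.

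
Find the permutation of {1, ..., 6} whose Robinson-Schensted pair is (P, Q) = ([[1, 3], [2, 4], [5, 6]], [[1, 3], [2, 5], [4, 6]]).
5 2 6 1 4 3

Reverse RSK: for i = n, n-1, ..., 1, locate i in Q, remove the corresponding corner cell from P, and reverse-bump its entry up through P; the value ejected from row 1 is w(i).

So w = 5 2 6 1 4 3.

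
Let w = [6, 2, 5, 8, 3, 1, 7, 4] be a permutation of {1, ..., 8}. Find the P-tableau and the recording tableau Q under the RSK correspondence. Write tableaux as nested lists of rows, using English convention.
Insert each entry of the permutation into P by Schensted row insertion, recording in Q the position of each new cell.

After inserting 6: P = [[6]].
After inserting 2: P = [[2], [6]].
After inserting 5: P = [[2, 5], [6]].
After inserting 8: P = [[2, 5, 8], [6]].
After inserting 3: P = [[2, 3, 8], [5], [6]].
After inserting 1: P = [[1, 3, 8], [2], [5], [6]].
After inserting 7: P = [[1, 3, 7], [2, 8], [5], [6]].
After inserting 4: P = [[1, 3, 4], [2, 7], [5, 8], [6]].

So P = [[1, 3, 4], [2, 7], [5, 8], [6]], Q = [[1, 3, 4], [2, 7], [5, 8], [6]].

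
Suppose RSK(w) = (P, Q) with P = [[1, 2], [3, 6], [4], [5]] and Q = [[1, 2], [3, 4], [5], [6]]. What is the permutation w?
5 6 1 4 3 2

Reverse the RSK construction: for i from n down to 1, find the cell of Q containing i, remove the entry at that cell from P, and reverse-bump it up through P; the value ejected from row 1 is w(i).

Step i=6: Q has 6 at row 4, column 1; remove 5 from row 4 of P and reverse-bump: 5 enters row 3 and ejects 4; 4 enters row 2 and ejects 3; 3 enters row 1 and ejects 2. So w(6) = 2. P is now [[1, 3], [4, 6], [5]].
Step i=5: Q has 5 at row 3, column 1; remove 5 from row 3 of P and reverse-bump: 5 enters row 2 and ejects 4; 4 enters row 1 and ejects 3. So w(5) = 3. P is now [[1, 4], [5, 6]].
Step i=4: Q has 4 at row 2, column 2; remove 6 from row 2 of P and reverse-bump: 6 enters row 1 and ejects 4. So w(4) = 4. P is now [[1, 6], [5]].
Step i=3: Q has 3 at row 2, column 1; remove 5 from row 2 of P and reverse-bump: 5 enters row 1 and ejects 1. So w(3) = 1. P is now [[5, 6]].
Step i=2: Q has 2 at row 1, column 2; remove that cell from P, ejecting 6. So w(2) = 6. P is now [[5]].
Step i=1: Q has 1 at row 1, column 1; remove that cell from P, ejecting 5. So w(1) = 5. P is now [].

So w = 5 6 1 4 3 2.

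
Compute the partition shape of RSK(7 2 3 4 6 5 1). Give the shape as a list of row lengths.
[4, 1, 1, 1]

RSK row insertion gives P = [[1, 3, 4, 5], [2], [6], [7]], which has shape [4, 1, 1, 1].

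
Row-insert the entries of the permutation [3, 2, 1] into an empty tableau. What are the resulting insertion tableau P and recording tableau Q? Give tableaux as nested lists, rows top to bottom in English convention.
P = [[1], [2], [3]], Q = [[1], [2], [3]]

Insert each entry of the permutation into P by Schensted row insertion, recording in Q the position of each new cell.

Insert 3: appended to row 1. P = [[3]], Q = [[1]].
Insert 2: 2 bumps 3 from row 1; 3 starts row 2. P = [[2], [3]], Q = [[1], [2]].
Insert 1: 1 bumps 2 from row 1; 2 bumps 3 from row 2; 3 starts row 3. P = [[1], [2], [3]], Q = [[1], [2], [3]].

So P = [[1], [2], [3]], Q = [[1], [2], [3]].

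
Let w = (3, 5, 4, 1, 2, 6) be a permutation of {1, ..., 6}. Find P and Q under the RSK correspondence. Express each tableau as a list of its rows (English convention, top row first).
Insert each entry of the permutation into P by Schensted row insertion, recording in Q the position of each new cell.

Insert 3: appended to row 1. P = [[3]].
Insert 5: appended to row 1. P = [[3, 5]].
Insert 4: 4 bumps 5 from row 1; 5 starts row 2. P = [[3, 4], [5]].
Insert 1: 1 bumps 3 from row 1; 3 bumps 5 from row 2; 5 starts row 3. P = [[1, 4], [3], [5]].
Insert 2: 2 bumps 4 from row 1; 4 appends to row 2. P = [[1, 2], [3, 4], [5]].
Insert 6: appended to row 1. P = [[1, 2, 6], [3, 4], [5]].

So P = [[1, 2, 6], [3, 4], [5]], Q = [[1, 2, 6], [3, 5], [4]].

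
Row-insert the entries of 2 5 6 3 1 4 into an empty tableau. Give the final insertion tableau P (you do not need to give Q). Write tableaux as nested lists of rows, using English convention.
Insert 2: appended to row 1. P = [[2]].
Insert 5: appended to row 1. P = [[2, 5]].
Insert 6: appended to row 1. P = [[2, 5, 6]].
Insert 3: 3 bumps 5 from row 1; 5 starts row 2. P = [[2, 3, 6], [5]].
Insert 1: 1 bumps 2 from row 1; 2 bumps 5 from row 2; 5 starts row 3. P = [[1, 3, 6], [2], [5]].
Insert 4: 4 bumps 6 from row 1; 6 appends to row 2. P = [[1, 3, 4], [2, 6], [5]].

So P = [[1, 3, 4], [2, 6], [5]].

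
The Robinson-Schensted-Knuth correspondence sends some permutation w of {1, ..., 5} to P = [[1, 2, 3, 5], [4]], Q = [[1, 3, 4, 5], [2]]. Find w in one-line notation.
Reverse the RSK construction: for i from n down to 1, find the cell of Q containing i, remove the entry at that cell from P, and reverse-bump it up through P; the value ejected from row 1 is w(i).

Step i=5: Q has 5 at row 1, column 4; remove that cell from P, ejecting 5. So w(5) = 5. P is now [[1, 2, 3], [4]].
Step i=4: Q has 4 at row 1, column 3; remove that cell from P, ejecting 3. So w(4) = 3. P is now [[1, 2], [4]].
Step i=3: Q has 3 at row 1, column 2; remove that cell from P, ejecting 2. So w(3) = 2. P is now [[1], [4]].
Step i=2: Q has 2 at row 2, column 1; remove 4 from row 2 of P and reverse-bump: 4 enters row 1 and ejects 1. So w(2) = 1. P is now [[4]].
Step i=1: Q has 1 at row 1, column 1; remove that cell from P, ejecting 4. So w(1) = 4. P is now [].

So w = 4 1 2 3 5.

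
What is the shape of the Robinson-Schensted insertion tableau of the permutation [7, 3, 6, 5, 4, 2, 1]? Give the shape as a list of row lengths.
[2, 1, 1, 1, 1, 1]

Row-insert each entry into an empty tableau.

After inserting 7: P = [[7]].
After inserting 3: P = [[3], [7]].
After inserting 6: P = [[3, 6], [7]].
After inserting 5: P = [[3, 5], [6], [7]].
After inserting 4: P = [[3, 4], [5], [6], [7]].
After inserting 2: P = [[2, 4], [3], [5], [6], [7]].
After inserting 1: P = [[1, 4], [2], [3], [5], [6], [7]].

The final insertion tableau P = [[1, 4], [2], [3], [5], [6], [7]] has shape [2, 1, 1, 1, 1, 1].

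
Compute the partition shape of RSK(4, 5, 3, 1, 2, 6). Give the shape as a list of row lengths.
Row-insert each entry into an empty tableau.

After inserting 4: P = [[4]].
After inserting 5: P = [[4, 5]].
After inserting 3: P = [[3, 5], [4]].
After inserting 1: P = [[1, 5], [3], [4]].
After inserting 2: P = [[1, 2], [3, 5], [4]].
After inserting 6: P = [[1, 2, 6], [3, 5], [4]].

The final insertion tableau P = [[1, 2, 6], [3, 5], [4]] has shape [3, 2, 1].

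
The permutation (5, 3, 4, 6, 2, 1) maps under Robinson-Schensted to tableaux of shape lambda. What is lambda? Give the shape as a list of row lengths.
Row-insert each entry into an empty tableau.

After inserting 5: P = [[5]].
After inserting 3: P = [[3], [5]].
After inserting 4: P = [[3, 4], [5]].
After inserting 6: P = [[3, 4, 6], [5]].
After inserting 2: P = [[2, 4, 6], [3], [5]].
After inserting 1: P = [[1, 4, 6], [2], [3], [5]].

The final insertion tableau P = [[1, 4, 6], [2], [3], [5]] has shape [3, 1, 1, 1].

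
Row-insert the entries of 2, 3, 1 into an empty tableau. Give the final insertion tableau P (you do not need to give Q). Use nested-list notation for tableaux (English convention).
Insert 2: appended to row 1. P = [[2]].
Insert 3: appended to row 1. P = [[2, 3]].
Insert 1: 1 bumps 2 from row 1; 2 starts row 2. P = [[1, 3], [2]].

So P = [[1, 3], [2]].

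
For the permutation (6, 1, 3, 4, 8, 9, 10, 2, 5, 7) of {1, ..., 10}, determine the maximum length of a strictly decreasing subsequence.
3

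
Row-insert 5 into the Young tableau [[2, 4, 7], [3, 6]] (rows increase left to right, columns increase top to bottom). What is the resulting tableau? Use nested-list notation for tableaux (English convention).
[[2, 4, 5], [3, 6, 7]]

In row 1, 5 replaces 7 (the leftmost entry greater than 5); 7 is bumped to row 2. 7 is appended to row 2. The new tableau is [[2, 4, 5], [3, 6, 7]].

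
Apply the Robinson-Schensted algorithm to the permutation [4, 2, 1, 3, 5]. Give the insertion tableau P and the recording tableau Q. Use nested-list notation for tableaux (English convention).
P = [[1, 3, 5], [2], [4]], Q = [[1, 4, 5], [2], [3]]

Insert each entry of the permutation into P by Schensted row insertion, recording in Q the position of each new cell.

Insert 4: appended to row 1. P = [[4]].
Insert 2: 2 bumps 4 from row 1; 4 starts row 2. P = [[2], [4]].
Insert 1: 1 bumps 2 from row 1; 2 bumps 4 from row 2; 4 starts row 3. P = [[1], [2], [4]].
Insert 3: appended to row 1. P = [[1, 3], [2], [4]].
Insert 5: appended to row 1. P = [[1, 3, 5], [2], [4]].

So P = [[1, 3, 5], [2], [4]], Q = [[1, 4, 5], [2], [3]].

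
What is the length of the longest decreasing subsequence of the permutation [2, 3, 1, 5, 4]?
2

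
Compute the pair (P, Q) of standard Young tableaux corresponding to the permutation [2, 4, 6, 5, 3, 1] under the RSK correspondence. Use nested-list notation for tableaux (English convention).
P = [[1, 3, 5], [2], [4], [6]], Q = [[1, 2, 3], [4], [5], [6]]

Insert each entry of the permutation into P by Schensted row insertion, recording in Q the position of each new cell.

Insert 2: appended to row 1. P = [[2]], Q = [[1]].
Insert 4: appended to row 1. P = [[2, 4]], Q = [[1, 2]].
Insert 6: appended to row 1. P = [[2, 4, 6]], Q = [[1, 2, 3]].
Insert 5: 5 bumps 6 from row 1; 6 starts row 2. P = [[2, 4, 5], [6]], Q = [[1, 2, 3], [4]].
Insert 3: 3 bumps 4 from row 1; 4 bumps 6 from row 2; 6 starts row 3. P = [[2, 3, 5], [4], [6]], Q = [[1, 2, 3], [4], [5]].
Insert 1: 1 bumps 2 from row 1; 2 bumps 4 from row 2; 4 bumps 6 from row 3; 6 starts row 4. P = [[1, 3, 5], [2], [4], [6]], Q = [[1, 2, 3], [4], [5], [6]].

So P = [[1, 3, 5], [2], [4], [6]], Q = [[1, 2, 3], [4], [5], [6]].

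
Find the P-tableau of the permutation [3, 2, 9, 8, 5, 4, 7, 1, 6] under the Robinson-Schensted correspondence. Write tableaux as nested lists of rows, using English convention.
After inserting 3: P = [[3]].
After inserting 2: P = [[2], [3]].
After inserting 9: P = [[2, 9], [3]].
After inserting 8: P = [[2, 8], [3, 9]].
After inserting 5: P = [[2, 5], [3, 8], [9]].
After inserting 4: P = [[2, 4], [3, 5], [8], [9]].
After inserting 7: P = [[2, 4, 7], [3, 5], [8], [9]].
After inserting 1: P = [[1, 4, 7], [2, 5], [3], [8], [9]].
After inserting 6: P = [[1, 4, 6], [2, 5, 7], [3], [8], [9]].

So P = [[1, 4, 6], [2, 5, 7], [3], [8], [9]].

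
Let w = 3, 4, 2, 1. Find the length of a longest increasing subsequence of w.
2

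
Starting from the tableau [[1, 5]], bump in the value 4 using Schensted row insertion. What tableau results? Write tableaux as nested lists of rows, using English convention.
In row 1, 4 replaces 5 (the leftmost entry greater than 4); 5 is bumped to row 2. 5 starts a new row 2. The new tableau is [[1, 4], [5]].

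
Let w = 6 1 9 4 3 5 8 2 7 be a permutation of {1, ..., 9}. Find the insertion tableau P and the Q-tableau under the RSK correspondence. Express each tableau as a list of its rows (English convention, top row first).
Insert each entry of the permutation into P by Schensted row insertion, recording in Q the position of each new cell.

Insert 6: appended to row 1. P = [[6]].
Insert 1: 1 bumps 6 from row 1; 6 starts row 2. P = [[1], [6]].
Insert 9: appended to row 1. P = [[1, 9], [6]].
Insert 4: 4 bumps 9 from row 1; 9 appends to row 2. P = [[1, 4], [6, 9]].
Insert 3: 3 bumps 4 from row 1; 4 bumps 6 from row 2; 6 starts row 3. P = [[1, 3], [4, 9], [6]].
Insert 5: appended to row 1. P = [[1, 3, 5], [4, 9], [6]].
Insert 8: appended to row 1. P = [[1, 3, 5, 8], [4, 9], [6]].
Insert 2: 2 bumps 3 from row 1; 3 bumps 4 from row 2; 4 bumps 6 from row 3; 6 starts row 4. P = [[1, 2, 5, 8], [3, 9], [4], [6]].
Insert 7: 7 bumps 8 from row 1; 8 bumps 9 from row 2; 9 appends to row 3. P = [[1, 2, 5, 7], [3, 8], [4, 9], [6]].

So P = [[1, 2, 5, 7], [3, 8], [4, 9], [6]], Q = [[1, 3, 6, 7], [2, 4], [5, 9], [8]].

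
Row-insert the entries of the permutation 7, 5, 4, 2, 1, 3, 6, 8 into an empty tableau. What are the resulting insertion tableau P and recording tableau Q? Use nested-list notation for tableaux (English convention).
P = [[1, 3, 6, 8], [2], [4], [5], [7]], Q = [[1, 6, 7, 8], [2], [3], [4], [5]]

Insert each entry of the permutation into P by Schensted row insertion, recording in Q the position of each new cell.

Insert 7: appended to row 1. P = [[7]], Q = [[1]].
Insert 5: 5 bumps 7 from row 1; 7 starts row 2. P = [[5], [7]], Q = [[1], [2]].
Insert 4: 4 bumps 5 from row 1; 5 bumps 7 from row 2; 7 starts row 3. P = [[4], [5], [7]], Q = [[1], [2], [3]].
Insert 2: 2 bumps 4 from row 1; 4 bumps 5 from row 2; 5 bumps 7 from row 3; 7 starts row 4. P = [[2], [4], [5], [7]], Q = [[1], [2], [3], [4]].
Insert 1: 1 bumps 2 from row 1; 2 bumps 4 from row 2; 4 bumps 5 from row 3; 5 bumps 7 from row 4; 7 starts row 5. P = [[1], [2], [4], [5], [7]], Q = [[1], [2], [3], [4], [5]].
Insert 3: appended to row 1. P = [[1, 3], [2], [4], [5], [7]], Q = [[1, 6], [2], [3], [4], [5]].
Insert 6: appended to row 1. P = [[1, 3, 6], [2], [4], [5], [7]], Q = [[1, 6, 7], [2], [3], [4], [5]].
Insert 8: appended to row 1. P = [[1, 3, 6, 8], [2], [4], [5], [7]], Q = [[1, 6, 7, 8], [2], [3], [4], [5]].

So P = [[1, 3, 6, 8], [2], [4], [5], [7]], Q = [[1, 6, 7, 8], [2], [3], [4], [5]].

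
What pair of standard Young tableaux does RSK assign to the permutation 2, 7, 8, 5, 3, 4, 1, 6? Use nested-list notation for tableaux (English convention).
Insert each entry of the permutation into P by Schensted row insertion, recording in Q the position of each new cell.

Insert 2: appended to row 1. P = [[2]].
Insert 7: appended to row 1. P = [[2, 7]].
Insert 8: appended to row 1. P = [[2, 7, 8]].
Insert 5: 5 bumps 7 from row 1; 7 starts row 2. P = [[2, 5, 8], [7]].
Insert 3: 3 bumps 5 from row 1; 5 bumps 7 from row 2; 7 starts row 3. P = [[2, 3, 8], [5], [7]].
Insert 4: 4 bumps 8 from row 1; 8 appends to row 2. P = [[2, 3, 4], [5, 8], [7]].
Insert 1: 1 bumps 2 from row 1; 2 bumps 5 from row 2; 5 bumps 7 from row 3; 7 starts row 4. P = [[1, 3, 4], [2, 8], [5], [7]].
Insert 6: appended to row 1. P = [[1, 3, 4, 6], [2, 8], [5], [7]].

So P = [[1, 3, 4, 6], [2, 8], [5], [7]], Q = [[1, 2, 3, 8], [4, 6], [5], [7]].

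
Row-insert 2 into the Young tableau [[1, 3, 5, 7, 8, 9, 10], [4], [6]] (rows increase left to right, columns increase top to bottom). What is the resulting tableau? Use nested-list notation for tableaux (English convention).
In row 1, 2 replaces 3 (the leftmost entry greater than 2); 3 is bumped to row 2. In row 2, 3 replaces 4 (the leftmost entry greater than 3); 4 is bumped to row 3. In row 3, 4 replaces 6 (the leftmost entry greater than 4); 6 is bumped to row 4. 6 starts a new row 4. The new tableau is [[1, 2, 5, 7, 8, 9, 10], [3], [4], [6]].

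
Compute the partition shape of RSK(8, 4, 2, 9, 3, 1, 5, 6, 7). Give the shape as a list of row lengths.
[5, 2, 1, 1]

Row-insert each entry into an empty tableau.

After inserting 8: P = [[8]].
After inserting 4: P = [[4], [8]].
After inserting 2: P = [[2], [4], [8]].
After inserting 9: P = [[2, 9], [4], [8]].
After inserting 3: P = [[2, 3], [4, 9], [8]].
After inserting 1: P = [[1, 3], [2, 9], [4], [8]].
After inserting 5: P = [[1, 3, 5], [2, 9], [4], [8]].
After inserting 6: P = [[1, 3, 5, 6], [2, 9], [4], [8]].
After inserting 7: P = [[1, 3, 5, 6, 7], [2, 9], [4], [8]].

The final insertion tableau P = [[1, 3, 5, 6, 7], [2, 9], [4], [8]] has shape [5, 2, 1, 1].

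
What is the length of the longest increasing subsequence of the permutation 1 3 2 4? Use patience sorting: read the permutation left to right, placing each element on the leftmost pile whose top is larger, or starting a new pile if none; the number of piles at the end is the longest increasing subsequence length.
1: new pile. tops = [1]
3: new pile. tops = [1, 3]
2: onto pile 2 (replacing 3). tops = [1, 2]
4: new pile. tops = [1, 2, 4]

3 piles, so the longest increasing subsequence has length 3.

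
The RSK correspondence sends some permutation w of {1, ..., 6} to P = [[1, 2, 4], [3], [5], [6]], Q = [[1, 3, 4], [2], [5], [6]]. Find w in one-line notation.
6 1 3 5 4 2

Reverse the RSK construction: for i from n down to 1, find the cell of Q containing i, remove the entry at that cell from P, and reverse-bump it up through P; the value ejected from row 1 is w(i).

Step i=6: Q has 6 at row 4, column 1; remove 6 from row 4 of P and reverse-bump: 6 enters row 3 and ejects 5; 5 enters row 2 and ejects 3; 3 enters row 1 and ejects 2. So w(6) = 2. P is now [[1, 3, 4], [5], [6]].
Step i=5: Q has 5 at row 3, column 1; remove 6 from row 3 of P and reverse-bump: 6 enters row 2 and ejects 5; 5 enters row 1 and ejects 4. So w(5) = 4. P is now [[1, 3, 5], [6]].
Step i=4: Q has 4 at row 1, column 3; remove that cell from P, ejecting 5. So w(4) = 5. P is now [[1, 3], [6]].
Step i=3: Q has 3 at row 1, column 2; remove that cell from P, ejecting 3. So w(3) = 3. P is now [[1], [6]].
Step i=2: Q has 2 at row 2, column 1; remove 6 from row 2 of P and reverse-bump: 6 enters row 1 and ejects 1. So w(2) = 1. P is now [[6]].
Step i=1: Q has 1 at row 1, column 1; remove that cell from P, ejecting 6. So w(1) = 6. P is now [].

So w = 6 1 3 5 4 2.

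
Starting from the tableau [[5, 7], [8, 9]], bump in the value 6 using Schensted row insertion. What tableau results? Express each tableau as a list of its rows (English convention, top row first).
In row 1, 6 replaces 7 (the leftmost entry greater than 6); 7 is bumped to row 2. In row 2, 7 replaces 8 (the leftmost entry greater than 7); 8 is bumped to row 3. 8 starts a new row 3. The new tableau is [[5, 6], [7, 9], [8]].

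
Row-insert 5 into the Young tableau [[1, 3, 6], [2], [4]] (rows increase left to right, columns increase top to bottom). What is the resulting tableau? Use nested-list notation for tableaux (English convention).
In row 1, 5 replaces 6 (the leftmost entry greater than 5); 6 is bumped to row 2. 6 is appended to row 2. The new tableau is [[1, 3, 5], [2, 6], [4]].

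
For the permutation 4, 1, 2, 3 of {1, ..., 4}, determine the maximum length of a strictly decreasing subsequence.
2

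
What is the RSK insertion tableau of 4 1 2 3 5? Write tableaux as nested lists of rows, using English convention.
P = [[1, 2, 3, 5], [4]]

Insert 4: appended to row 1. P = [[4]].
Insert 1: 1 bumps 4 from row 1; 4 starts row 2. P = [[1], [4]].
Insert 2: appended to row 1. P = [[1, 2], [4]].
Insert 3: appended to row 1. P = [[1, 2, 3], [4]].
Insert 5: appended to row 1. P = [[1, 2, 3, 5], [4]].

So P = [[1, 2, 3, 5], [4]].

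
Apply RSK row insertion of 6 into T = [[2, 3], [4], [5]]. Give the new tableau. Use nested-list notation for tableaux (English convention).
[[2, 3, 6], [4], [5]]

6 is larger than every entry of row 1, so it is appended to row 1. The new tableau is [[2, 3, 6], [4], [5]].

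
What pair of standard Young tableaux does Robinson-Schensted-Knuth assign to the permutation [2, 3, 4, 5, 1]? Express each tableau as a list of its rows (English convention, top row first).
P = [[1, 3, 4, 5], [2]], Q = [[1, 2, 3, 4], [5]]

Insert each entry of the permutation into P by Schensted row insertion, recording in Q the position of each new cell.

Insert 2: appended to row 1. P = [[2]], Q = [[1]].
Insert 3: appended to row 1. P = [[2, 3]], Q = [[1, 2]].
Insert 4: appended to row 1. P = [[2, 3, 4]], Q = [[1, 2, 3]].
Insert 5: appended to row 1. P = [[2, 3, 4, 5]], Q = [[1, 2, 3, 4]].
Insert 1: 1 bumps 2 from row 1; 2 starts row 2. P = [[1, 3, 4, 5], [2]], Q = [[1, 2, 3, 4], [5]].

So P = [[1, 3, 4, 5], [2]], Q = [[1, 2, 3, 4], [5]].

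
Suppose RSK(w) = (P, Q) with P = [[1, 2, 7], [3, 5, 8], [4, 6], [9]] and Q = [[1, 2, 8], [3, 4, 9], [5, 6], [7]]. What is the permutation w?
Reverse the RSK construction: for i from n down to 1, find the cell of Q containing i, remove the entry at that cell from P, and reverse-bump it up through P; the value ejected from row 1 is w(i).

Step i=9: Q has 9 at row 2, column 3; remove 8 from row 2 of P and reverse-bump: 8 enters row 1 and ejects 7. So w(9) = 7. P is now [[1, 2, 8], [3, 5], [4, 6], [9]].
Step i=8: Q has 8 at row 1, column 3; remove that cell from P, ejecting 8. So w(8) = 8. P is now [[1, 2], [3, 5], [4, 6], [9]].
Step i=7: Q has 7 at row 4, column 1; remove 9 from row 4 of P and reverse-bump: 9 enters row 3 and ejects 6; 6 enters row 2 and ejects 5; 5 enters row 1 and ejects 2. So w(7) = 2. P is now [[1, 5], [3, 6], [4, 9]].
Step i=6: Q has 6 at row 3, column 2; remove 9 from row 3 of P and reverse-bump: 9 enters row 2 and ejects 6; 6 enters row 1 and ejects 5. So w(6) = 5. P is now [[1, 6], [3, 9], [4]].
Step i=5: Q has 5 at row 3, column 1; remove 4 from row 3 of P and reverse-bump: 4 enters row 2 and ejects 3; 3 enters row 1 and ejects 1. So w(5) = 1. P is now [[3, 6], [4, 9]].
Step i=4: Q has 4 at row 2, column 2; remove 9 from row 2 of P and reverse-bump: 9 enters row 1 and ejects 6. So w(4) = 6. P is now [[3, 9], [4]].
Step i=3: Q has 3 at row 2, column 1; remove 4 from row 2 of P and reverse-bump: 4 enters row 1 and ejects 3. So w(3) = 3. P is now [[4, 9]].
Step i=2: Q has 2 at row 1, column 2; remove that cell from P, ejecting 9. So w(2) = 9. P is now [[4]].
Step i=1: Q has 1 at row 1, column 1; remove that cell from P, ejecting 4. So w(1) = 4. P is now [].

So w = 4 9 3 6 1 5 2 8 7.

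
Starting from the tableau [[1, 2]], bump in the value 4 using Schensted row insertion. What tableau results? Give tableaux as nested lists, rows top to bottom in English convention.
4 is larger than every entry of row 1, so it is appended to row 1. The new tableau is [[1, 2, 4]].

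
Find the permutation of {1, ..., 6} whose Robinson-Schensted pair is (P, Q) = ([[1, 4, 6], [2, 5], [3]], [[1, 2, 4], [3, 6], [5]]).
3 5 2 6 1 4

Reverse the RSK construction: for i from n down to 1, find the cell of Q containing i, remove the entry at that cell from P, and reverse-bump it up through P; the value ejected from row 1 is w(i).

Step i=6: Q has 6 at row 2, column 2; remove 5 from row 2 of P and reverse-bump: 5 enters row 1 and ejects 4. So w(6) = 4. P is now [[1, 5, 6], [2], [3]].
Step i=5: Q has 5 at row 3, column 1; remove 3 from row 3 of P and reverse-bump: 3 enters row 2 and ejects 2; 2 enters row 1 and ejects 1. So w(5) = 1. P is now [[2, 5, 6], [3]].
Step i=4: Q has 4 at row 1, column 3; remove that cell from P, ejecting 6. So w(4) = 6. P is now [[2, 5], [3]].
Step i=3: Q has 3 at row 2, column 1; remove 3 from row 2 of P and reverse-bump: 3 enters row 1 and ejects 2. So w(3) = 2. P is now [[3, 5]].
Step i=2: Q has 2 at row 1, column 2; remove that cell from P, ejecting 5. So w(2) = 5. P is now [[3]].
Step i=1: Q has 1 at row 1, column 1; remove that cell from P, ejecting 3. So w(1) = 3. P is now [].

So w = 3 5 2 6 1 4.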